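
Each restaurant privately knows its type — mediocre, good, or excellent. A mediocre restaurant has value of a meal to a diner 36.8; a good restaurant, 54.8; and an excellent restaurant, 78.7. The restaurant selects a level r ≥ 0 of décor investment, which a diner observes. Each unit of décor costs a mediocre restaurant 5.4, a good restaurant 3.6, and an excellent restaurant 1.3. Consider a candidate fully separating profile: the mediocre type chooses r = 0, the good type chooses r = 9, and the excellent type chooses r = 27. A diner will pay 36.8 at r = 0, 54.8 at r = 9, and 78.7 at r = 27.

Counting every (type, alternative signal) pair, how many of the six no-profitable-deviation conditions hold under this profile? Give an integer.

Good (own payoff 54.8 − 3.6×9 = 22.4): to r=0 gives 36.8 → profitable ✗; to r=27 gives 78.7 − 3.6×27 = -18.5 → no gain ✓.
Mediocre (own payoff 36.8): to r=9 gives 54.8 − 5.4×9 = 6.2 → no gain ✓; to r=27 gives 78.7 − 5.4×27 = -67.1 → no gain ✓.
Excellent (own payoff 78.7 − 1.3×27 = 43.6): to r=0 gives 36.8 → no gain ✓; to r=9 gives 54.8 − 1.3×9 = 43.1 → no gain ✓.
5 of the 6 constraints hold; not an equilibrium.

5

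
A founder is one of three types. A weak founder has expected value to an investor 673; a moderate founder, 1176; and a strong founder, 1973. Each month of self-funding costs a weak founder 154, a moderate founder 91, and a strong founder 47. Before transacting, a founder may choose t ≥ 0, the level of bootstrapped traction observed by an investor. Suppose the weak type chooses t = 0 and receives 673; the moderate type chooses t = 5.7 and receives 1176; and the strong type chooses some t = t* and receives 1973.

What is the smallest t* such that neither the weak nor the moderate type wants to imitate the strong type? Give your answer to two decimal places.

14.46

Weak type (on-path payoff 673) won't mimic when 673 ≥ 1973 − 154·t*, i.e. t* ≥ 8.44.
Moderate type (on-path payoff 1176 − 91×5.7 = 657.3) won't mimic when 657.3 ≥ 1973 − 91·t*, i.e. t* ≥ 14.46.
Both must hold, so t* = max(8.44, 14.46) = 14.46. The moderate type's constraint binds.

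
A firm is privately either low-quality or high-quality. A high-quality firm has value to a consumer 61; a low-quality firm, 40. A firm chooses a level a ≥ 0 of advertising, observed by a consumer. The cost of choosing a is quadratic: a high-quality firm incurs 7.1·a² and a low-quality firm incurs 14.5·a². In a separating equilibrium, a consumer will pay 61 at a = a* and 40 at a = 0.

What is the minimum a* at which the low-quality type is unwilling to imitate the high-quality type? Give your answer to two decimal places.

1.20

The low-quality type at a = 0 receives 40; imitating at a* yields 61 − 14.5·a*².
Indifference: 40 = 61 − 14.5·a*², so a*² = (61 − 40) / 14.5 ≈ 1.4483.
a* = √1.4483 ≈ 1.20.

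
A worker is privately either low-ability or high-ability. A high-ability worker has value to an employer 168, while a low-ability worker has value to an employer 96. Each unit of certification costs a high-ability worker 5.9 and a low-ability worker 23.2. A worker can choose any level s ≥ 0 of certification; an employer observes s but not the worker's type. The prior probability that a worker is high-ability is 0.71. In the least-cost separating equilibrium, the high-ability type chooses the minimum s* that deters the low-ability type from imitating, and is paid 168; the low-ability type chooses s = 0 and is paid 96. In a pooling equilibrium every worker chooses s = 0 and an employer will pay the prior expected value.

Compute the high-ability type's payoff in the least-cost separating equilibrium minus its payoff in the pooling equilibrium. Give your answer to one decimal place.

2.6

Least-cost separating signal: s* solves 96 = 168 − 23.2·s*, so s* = (168 − 96)/23.2 ≈ 3.1034.
High-ability type's separating payoff: 168 − 5.9 × s* = 168 − 5.9 × (168 − 96)/23.2 = 168 − 424.8/23.2 ≈ 149.690.
Pooling payoff: 0.71 × 168 + 0.29 × 96 = 147.12.
Difference: 149.690 − 147.12 = 2.57, i.e. 2.6 to one decimal place.
The high-ability type prefers to separate.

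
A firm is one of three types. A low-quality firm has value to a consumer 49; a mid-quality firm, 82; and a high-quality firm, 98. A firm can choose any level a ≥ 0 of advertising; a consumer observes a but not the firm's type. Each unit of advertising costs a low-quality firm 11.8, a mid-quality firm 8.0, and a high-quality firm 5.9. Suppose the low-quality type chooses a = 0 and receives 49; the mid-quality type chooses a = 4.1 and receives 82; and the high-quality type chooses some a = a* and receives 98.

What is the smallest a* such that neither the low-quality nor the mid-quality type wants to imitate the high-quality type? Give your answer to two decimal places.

Mid-quality type (on-path payoff 82 − 8.0×4.1 = 49.2) won't mimic when 49.2 ≥ 98 − 8.0·a*, i.e. a* ≥ 6.10.
Low-quality type (on-path payoff 49) won't mimic when 49 ≥ 98 − 11.8·a*, i.e. a* ≥ 4.15.
Both must hold, so a* = max(4.15, 6.10) = 6.10. The mid-quality type's constraint binds.

6.10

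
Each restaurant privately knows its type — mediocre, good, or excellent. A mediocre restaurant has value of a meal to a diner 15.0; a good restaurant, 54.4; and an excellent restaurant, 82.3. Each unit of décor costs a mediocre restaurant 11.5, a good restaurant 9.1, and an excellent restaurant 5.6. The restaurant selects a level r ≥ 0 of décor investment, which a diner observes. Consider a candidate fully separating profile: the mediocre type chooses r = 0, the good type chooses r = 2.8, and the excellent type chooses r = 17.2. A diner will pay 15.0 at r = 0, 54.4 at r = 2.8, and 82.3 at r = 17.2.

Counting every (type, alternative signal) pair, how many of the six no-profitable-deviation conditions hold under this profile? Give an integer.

Excellent (own payoff 82.3 − 5.6×17.2 = -14.02): to r=0 gives 15.0 → profitable ✗; to r=2.8 gives 54.4 − 5.6×2.8 = 38.72 → profitable ✗.
Mediocre (own payoff 15.0): to r=2.8 gives 54.4 − 11.5×2.8 = 22.2 → profitable ✗; to r=17.2 gives 82.3 − 11.5×17.2 = -115.5 → no gain ✓.
Good (own payoff 54.4 − 9.1×2.8 = 28.92): to r=0 gives 15.0 → no gain ✓; to r=17.2 gives 82.3 − 9.1×17.2 = -74.22 → no gain ✓.
3 of the 6 constraints hold; not an equilibrium.

3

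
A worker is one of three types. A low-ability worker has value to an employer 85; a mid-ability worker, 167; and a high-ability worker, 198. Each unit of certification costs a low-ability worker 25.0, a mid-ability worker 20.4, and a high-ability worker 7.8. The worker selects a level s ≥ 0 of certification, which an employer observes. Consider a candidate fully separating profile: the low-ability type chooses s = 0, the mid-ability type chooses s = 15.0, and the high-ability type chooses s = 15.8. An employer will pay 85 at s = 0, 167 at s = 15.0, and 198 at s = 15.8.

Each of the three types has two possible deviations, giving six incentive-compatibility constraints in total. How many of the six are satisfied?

3

High-ability (own payoff 198 − 7.8×15.8 = 74.76): to s=0 gives 85 → profitable ✗; to s=15.0 gives 167 − 7.8×15.0 = 50 → no gain ✓.
Low-ability (own payoff 85): to s=15.0 gives 167 − 25.0×15.0 = -208 → no gain ✓; to s=15.8 gives 198 − 25.0×15.8 = -197 → no gain ✓.
Mid-ability (own payoff 167 − 20.4×15.0 = -139): to s=0 gives 85 → profitable ✗; to s=15.8 gives 198 − 20.4×15.8 = -124.32 → profitable ✗.
3 of the 6 constraints hold; not an equilibrium.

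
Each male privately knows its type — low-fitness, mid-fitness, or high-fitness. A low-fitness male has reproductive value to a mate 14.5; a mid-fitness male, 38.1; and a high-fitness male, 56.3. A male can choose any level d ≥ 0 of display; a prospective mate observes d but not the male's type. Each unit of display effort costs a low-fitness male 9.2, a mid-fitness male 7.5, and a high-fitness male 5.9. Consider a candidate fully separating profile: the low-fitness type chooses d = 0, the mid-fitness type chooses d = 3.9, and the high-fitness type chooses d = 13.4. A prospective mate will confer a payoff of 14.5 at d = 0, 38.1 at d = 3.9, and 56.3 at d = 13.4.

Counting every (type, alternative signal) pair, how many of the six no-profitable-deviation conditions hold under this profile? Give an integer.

Low-fitness (own payoff 14.5): to d=3.9 gives 38.1 − 9.2×3.9 = 2.22 → no gain ✓; to d=13.4 gives 56.3 − 9.2×13.4 = -66.98 → no gain ✓.
High-fitness (own payoff 56.3 − 5.9×13.4 = -22.76): to d=0 gives 14.5 → profitable ✗; to d=3.9 gives 38.1 − 5.9×3.9 = 15.09 → profitable ✗.
Mid-fitness (own payoff 38.1 − 7.5×3.9 = 8.85): to d=0 gives 14.5 → profitable ✗; to d=13.4 gives 56.3 − 7.5×13.4 = -44.2 → no gain ✓.
3 of the 6 constraints hold; not an equilibrium.

3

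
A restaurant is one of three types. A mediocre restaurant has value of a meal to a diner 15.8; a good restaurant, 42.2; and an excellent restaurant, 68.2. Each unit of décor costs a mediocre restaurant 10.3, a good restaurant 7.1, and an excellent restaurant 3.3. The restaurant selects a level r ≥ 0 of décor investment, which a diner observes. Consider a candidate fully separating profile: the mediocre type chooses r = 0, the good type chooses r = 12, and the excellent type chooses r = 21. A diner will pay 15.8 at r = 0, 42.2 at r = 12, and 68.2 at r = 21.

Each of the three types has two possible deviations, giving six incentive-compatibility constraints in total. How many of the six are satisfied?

Mediocre (own payoff 15.8): to r=12 gives 42.2 − 10.3×12 = -81.4 → no gain ✓; to r=21 gives 68.2 − 10.3×21 = -148.1 → no gain ✓.
Good (own payoff 42.2 − 7.1×12 = -43): to r=0 gives 15.8 → profitable ✗; to r=21 gives 68.2 − 7.1×21 = -80.9 → no gain ✓.
Excellent (own payoff 68.2 − 3.3×21 = -1.1): to r=0 gives 15.8 → profitable ✗; to r=12 gives 42.2 − 3.3×12 = 2.6 → profitable ✗.
3 of the 6 constraints hold; not an equilibrium.

3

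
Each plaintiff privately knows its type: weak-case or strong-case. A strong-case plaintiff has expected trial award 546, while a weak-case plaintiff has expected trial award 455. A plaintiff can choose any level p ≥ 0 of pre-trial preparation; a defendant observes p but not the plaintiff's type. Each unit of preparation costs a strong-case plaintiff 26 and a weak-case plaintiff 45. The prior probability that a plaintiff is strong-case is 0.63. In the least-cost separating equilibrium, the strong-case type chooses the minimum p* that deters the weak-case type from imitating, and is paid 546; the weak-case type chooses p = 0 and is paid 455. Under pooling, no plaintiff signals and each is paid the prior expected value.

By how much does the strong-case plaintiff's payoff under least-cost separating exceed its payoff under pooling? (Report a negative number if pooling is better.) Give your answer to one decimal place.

Least-cost separating signal: p* solves 455 = 546 − 45·p*, so p* = (546 − 455)/45 ≈ 2.0222.
Strong-case type's separating payoff: 546 − 26 × p* = 546 − 26 × (546 − 455)/45 = 546 − 2366/45 ≈ 493.422.
Pooling payoff: 0.63 × 546 + 0.37 × 455 = 512.33.
Difference: 493.422 − 512.33 = -18.908, i.e. -18.9 to one decimal place.
The strong-case type would prefer the pooling outcome.

-18.9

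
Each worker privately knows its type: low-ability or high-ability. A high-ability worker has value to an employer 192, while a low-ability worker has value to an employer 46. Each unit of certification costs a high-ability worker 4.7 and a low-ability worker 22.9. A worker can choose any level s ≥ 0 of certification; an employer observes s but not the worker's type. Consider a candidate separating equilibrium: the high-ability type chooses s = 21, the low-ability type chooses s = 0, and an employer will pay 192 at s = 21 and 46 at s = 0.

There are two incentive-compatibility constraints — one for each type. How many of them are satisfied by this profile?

High-ability type: signal → 192 − 4.7 × 21 = 93.3; deviate to 0 → 46. IC holds (93.3 ≥ 46).
Low-ability type: stay at 0 → 46; mimic → 192 − 22.9 × 21 = -288.9. IC holds (46 ≥ -288.9).
2 of 2 constraints hold, so this is a separating equilibrium.

2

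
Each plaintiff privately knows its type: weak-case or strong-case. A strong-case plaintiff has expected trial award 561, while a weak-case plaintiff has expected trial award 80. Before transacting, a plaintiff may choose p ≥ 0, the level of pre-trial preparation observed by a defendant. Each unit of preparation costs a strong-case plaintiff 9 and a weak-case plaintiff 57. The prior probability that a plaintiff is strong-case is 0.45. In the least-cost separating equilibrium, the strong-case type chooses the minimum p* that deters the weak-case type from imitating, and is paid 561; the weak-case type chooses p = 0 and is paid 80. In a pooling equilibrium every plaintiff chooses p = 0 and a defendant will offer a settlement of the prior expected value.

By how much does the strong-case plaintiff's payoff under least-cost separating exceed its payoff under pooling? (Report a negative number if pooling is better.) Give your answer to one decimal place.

Least-cost separating signal: p* solves 80 = 561 − 57·p*, so p* = (561 − 80)/57 ≈ 8.4386.
Strong-case type's separating payoff: 561 − 9 × p* = 561 − 9 × (561 − 80)/57 = 561 − 4329/57 ≈ 485.053.
Pooling payoff: 0.45 × 561 + 0.55 × 80 = 296.45.
Difference: 485.053 − 296.45 = 188.603, i.e. 188.6 to one decimal place.
The strong-case type prefers to separate.

188.6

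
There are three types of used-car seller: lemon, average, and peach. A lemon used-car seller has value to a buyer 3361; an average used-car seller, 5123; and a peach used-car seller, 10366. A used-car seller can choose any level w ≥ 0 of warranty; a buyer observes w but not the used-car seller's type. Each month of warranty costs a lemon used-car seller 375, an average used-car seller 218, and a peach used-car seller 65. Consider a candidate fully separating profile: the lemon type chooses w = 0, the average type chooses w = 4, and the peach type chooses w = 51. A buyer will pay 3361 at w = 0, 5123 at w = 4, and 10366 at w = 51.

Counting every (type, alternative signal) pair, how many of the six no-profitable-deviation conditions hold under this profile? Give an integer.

Peach (own payoff 10366 − 65×51 = 7051): to w=0 gives 3361 → no gain ✓; to w=4 gives 5123 − 65×4 = 4863 → no gain ✓.
Lemon (own payoff 3361): to w=4 gives 5123 − 375×4 = 3623 → profitable ✗; to w=51 gives 10366 − 375×51 = -8759 → no gain ✓.
Average (own payoff 5123 − 218×4 = 4251): to w=0 gives 3361 → no gain ✓; to w=51 gives 10366 − 218×51 = -752 → no gain ✓.
5 of the 6 constraints hold; not an equilibrium.

5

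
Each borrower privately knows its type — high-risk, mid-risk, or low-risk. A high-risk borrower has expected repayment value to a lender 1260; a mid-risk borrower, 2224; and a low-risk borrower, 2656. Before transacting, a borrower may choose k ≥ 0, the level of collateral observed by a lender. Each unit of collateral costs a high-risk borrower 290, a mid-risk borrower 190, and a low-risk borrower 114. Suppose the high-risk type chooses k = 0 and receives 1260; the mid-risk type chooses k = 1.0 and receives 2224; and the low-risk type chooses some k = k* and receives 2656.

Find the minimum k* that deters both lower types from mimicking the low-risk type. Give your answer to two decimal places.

Mid-risk type (on-path payoff 2224 − 190×1.0 = 2034) won't mimic when 2034 ≥ 2656 − 190·k*, i.e. k* ≥ 3.27.
High-risk type (on-path payoff 1260) won't mimic when 1260 ≥ 2656 − 290·k*, i.e. k* ≥ 4.81.
Both must hold, so k* = max(4.81, 3.27) = 4.81. The high-risk type's constraint binds.

4.81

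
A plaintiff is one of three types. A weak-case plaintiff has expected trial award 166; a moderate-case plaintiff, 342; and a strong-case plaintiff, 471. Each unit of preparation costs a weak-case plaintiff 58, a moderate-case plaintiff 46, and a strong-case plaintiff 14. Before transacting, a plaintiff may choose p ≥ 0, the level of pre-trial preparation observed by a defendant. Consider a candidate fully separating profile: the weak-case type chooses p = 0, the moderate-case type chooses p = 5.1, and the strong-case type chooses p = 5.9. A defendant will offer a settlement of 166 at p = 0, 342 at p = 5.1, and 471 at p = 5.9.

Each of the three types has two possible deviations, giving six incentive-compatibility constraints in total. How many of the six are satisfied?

4

Weak-case (own payoff 166): to p=5.1 gives 342 − 58×5.1 = 46.2 → no gain ✓; to p=5.9 gives 471 − 58×5.9 = 128.8 → no gain ✓.
Strong-case (own payoff 471 − 14×5.9 = 388.4): to p=0 gives 166 → no gain ✓; to p=5.1 gives 342 − 14×5.1 = 270.6 → no gain ✓.
Moderate-case (own payoff 342 − 46×5.1 = 107.4): to p=0 gives 166 → profitable ✗; to p=5.9 gives 471 − 46×5.9 = 199.6 → profitable ✗.
4 of the 6 constraints hold; not an equilibrium.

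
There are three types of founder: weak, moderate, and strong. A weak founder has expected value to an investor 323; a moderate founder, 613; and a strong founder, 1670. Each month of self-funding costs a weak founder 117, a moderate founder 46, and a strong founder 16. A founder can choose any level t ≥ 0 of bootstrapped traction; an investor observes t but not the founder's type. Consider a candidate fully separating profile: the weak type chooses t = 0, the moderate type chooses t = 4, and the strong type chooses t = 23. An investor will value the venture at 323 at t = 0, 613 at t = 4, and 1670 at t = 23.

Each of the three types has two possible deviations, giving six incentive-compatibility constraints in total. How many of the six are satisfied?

5

Weak (own payoff 323): to t=4 gives 613 − 117×4 = 145 → no gain ✓; to t=23 gives 1670 − 117×23 = -1021 → no gain ✓.
Moderate (own payoff 613 − 46×4 = 429): to t=0 gives 323 → no gain ✓; to t=23 gives 1670 − 46×23 = 612 → profitable ✗.
Strong (own payoff 1670 − 16×23 = 1302): to t=0 gives 323 → no gain ✓; to t=4 gives 613 − 16×4 = 549 → no gain ✓.
5 of the 6 constraints hold; not an equilibrium.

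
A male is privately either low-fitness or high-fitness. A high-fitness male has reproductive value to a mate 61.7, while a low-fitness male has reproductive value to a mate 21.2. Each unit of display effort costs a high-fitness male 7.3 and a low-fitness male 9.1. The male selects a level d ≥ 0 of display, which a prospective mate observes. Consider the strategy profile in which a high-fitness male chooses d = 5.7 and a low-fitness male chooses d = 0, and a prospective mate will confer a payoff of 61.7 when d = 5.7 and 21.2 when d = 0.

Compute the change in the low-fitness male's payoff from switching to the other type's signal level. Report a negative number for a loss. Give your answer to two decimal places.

Playing d = 0 the low-fitness male receives 21.2.
Deviating to d = 5.7 brings payment 61.7 at cost 9.1 × 5.7 = 51.87, netting 9.83.
Gain from deviating: 9.83 − 21.2 = -11.37.
The gain is negative, so the low-fitness type's incentive-compatibility constraint is satisfied.

-11.37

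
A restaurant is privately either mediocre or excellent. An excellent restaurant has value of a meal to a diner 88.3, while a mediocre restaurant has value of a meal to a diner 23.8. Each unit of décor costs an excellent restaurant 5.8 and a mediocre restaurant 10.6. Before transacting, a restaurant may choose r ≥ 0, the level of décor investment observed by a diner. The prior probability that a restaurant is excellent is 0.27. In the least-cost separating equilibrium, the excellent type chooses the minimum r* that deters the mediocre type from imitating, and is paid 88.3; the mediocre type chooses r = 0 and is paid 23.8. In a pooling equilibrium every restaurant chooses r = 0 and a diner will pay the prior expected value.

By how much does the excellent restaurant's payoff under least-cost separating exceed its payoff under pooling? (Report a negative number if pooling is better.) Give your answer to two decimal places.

11.79

Least-cost separating signal: r* solves 23.8 = 88.3 − 10.6·r*, so r* = (88.3 − 23.8)/10.6 ≈ 6.0849.
Excellent type's separating payoff: 88.3 − 5.8 × r* = 88.3 − 5.8 × (88.3 − 23.8)/10.6 = 88.3 − 374.1/10.6 ≈ 53.0075.
Pooling payoff: 0.27 × 88.3 + 0.73 × 23.8 = 41.215.
Difference: 53.0075 − 41.215 = 11.7925, i.e. 11.79 to two decimal places.
The excellent type prefers to separate.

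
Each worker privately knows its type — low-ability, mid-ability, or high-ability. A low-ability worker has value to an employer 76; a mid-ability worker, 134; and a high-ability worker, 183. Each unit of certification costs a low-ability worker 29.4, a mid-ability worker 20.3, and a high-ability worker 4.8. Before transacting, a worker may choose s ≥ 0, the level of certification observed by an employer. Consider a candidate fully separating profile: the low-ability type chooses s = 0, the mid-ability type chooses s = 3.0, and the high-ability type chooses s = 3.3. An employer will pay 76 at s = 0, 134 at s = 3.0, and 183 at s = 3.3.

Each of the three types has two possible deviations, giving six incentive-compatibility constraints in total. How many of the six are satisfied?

3

Low-ability (own payoff 76): to s=3.0 gives 134 − 29.4×3.0 = 45.8 → no gain ✓; to s=3.3 gives 183 − 29.4×3.3 = 85.98 → profitable ✗.
High-ability (own payoff 183 − 4.8×3.3 = 167.16): to s=0 gives 76 → no gain ✓; to s=3.0 gives 134 − 4.8×3.0 = 119.6 → no gain ✓.
Mid-ability (own payoff 134 − 20.3×3.0 = 73.1): to s=0 gives 76 → profitable ✗; to s=3.3 gives 183 − 20.3×3.3 = 116.01 → profitable ✗.
3 of the 6 constraints hold; not an equilibrium.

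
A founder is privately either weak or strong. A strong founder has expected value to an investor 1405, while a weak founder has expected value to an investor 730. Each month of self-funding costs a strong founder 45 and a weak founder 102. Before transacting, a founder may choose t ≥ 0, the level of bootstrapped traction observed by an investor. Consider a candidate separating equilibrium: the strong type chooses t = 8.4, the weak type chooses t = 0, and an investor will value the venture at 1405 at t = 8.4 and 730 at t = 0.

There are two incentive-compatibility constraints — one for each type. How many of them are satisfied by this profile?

Weak type: stay at 0 → 730; mimic → 1405 − 102 × 8.4 = 548.2. IC holds (730 ≥ 548.2).
Strong type: signal → 1405 − 45 × 8.4 = 1027; deviate to 0 → 730. IC holds (1027 ≥ 730).
2 of 2 constraints hold, so this is a separating equilibrium.

2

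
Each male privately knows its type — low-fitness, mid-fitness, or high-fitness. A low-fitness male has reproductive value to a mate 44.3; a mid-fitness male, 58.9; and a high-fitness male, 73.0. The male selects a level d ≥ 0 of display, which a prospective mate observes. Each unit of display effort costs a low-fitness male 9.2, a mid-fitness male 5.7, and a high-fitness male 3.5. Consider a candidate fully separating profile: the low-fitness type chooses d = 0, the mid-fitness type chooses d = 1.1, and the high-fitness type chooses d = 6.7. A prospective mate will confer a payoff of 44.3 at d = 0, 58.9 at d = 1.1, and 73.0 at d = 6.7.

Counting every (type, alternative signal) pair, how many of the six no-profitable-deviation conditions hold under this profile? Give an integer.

Mid-fitness (own payoff 58.9 − 5.7×1.1 = 52.63): to d=0 gives 44.3 → no gain ✓; to d=6.7 gives 73.0 − 5.7×6.7 = 34.81 → no gain ✓.
High-fitness (own payoff 73.0 − 3.5×6.7 = 49.55): to d=0 gives 44.3 → no gain ✓; to d=1.1 gives 58.9 − 3.5×1.1 = 55.05 → profitable ✗.
Low-fitness (own payoff 44.3): to d=1.1 gives 58.9 − 9.2×1.1 = 48.78 → profitable ✗; to d=6.7 gives 73.0 − 9.2×6.7 = 11.36 → no gain ✓.
4 of the 6 constraints hold; not an equilibrium.

4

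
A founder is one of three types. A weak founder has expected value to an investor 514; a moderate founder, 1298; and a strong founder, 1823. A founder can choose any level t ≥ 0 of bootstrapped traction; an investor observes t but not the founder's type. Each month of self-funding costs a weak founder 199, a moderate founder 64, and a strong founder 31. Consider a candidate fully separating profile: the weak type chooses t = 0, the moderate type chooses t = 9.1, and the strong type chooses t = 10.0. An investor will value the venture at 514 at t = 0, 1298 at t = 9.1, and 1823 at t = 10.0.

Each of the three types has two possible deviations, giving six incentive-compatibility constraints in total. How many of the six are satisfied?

5

Strong (own payoff 1823 − 31×10.0 = 1513): to t=0 gives 514 → no gain ✓; to t=9.1 gives 1298 − 31×9.1 = 1015.9 → no gain ✓.
Moderate (own payoff 1298 − 64×9.1 = 715.6): to t=0 gives 514 → no gain ✓; to t=10.0 gives 1823 − 64×10.0 = 1183 → profitable ✗.
Weak (own payoff 514): to t=9.1 gives 1298 − 199×9.1 = -512.9 → no gain ✓; to t=10.0 gives 1823 − 199×10.0 = -167 → no gain ✓.
5 of the 6 constraints hold; not an equilibrium.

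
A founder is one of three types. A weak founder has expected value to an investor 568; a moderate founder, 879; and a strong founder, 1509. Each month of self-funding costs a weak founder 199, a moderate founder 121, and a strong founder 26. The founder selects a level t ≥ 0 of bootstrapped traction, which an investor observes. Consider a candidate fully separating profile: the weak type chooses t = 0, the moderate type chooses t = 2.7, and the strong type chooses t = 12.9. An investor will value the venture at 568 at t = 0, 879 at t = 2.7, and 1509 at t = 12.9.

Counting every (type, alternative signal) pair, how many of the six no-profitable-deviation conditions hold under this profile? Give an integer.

Strong (own payoff 1509 − 26×12.9 = 1173.6): to t=0 gives 568 → no gain ✓; to t=2.7 gives 879 − 26×2.7 = 808.8 → no gain ✓.
Weak (own payoff 568): to t=2.7 gives 879 − 199×2.7 = 341.7 → no gain ✓; to t=12.9 gives 1509 − 199×12.9 = -1058.1 → no gain ✓.
Moderate (own payoff 879 − 121×2.7 = 552.3): to t=0 gives 568 → profitable ✗; to t=12.9 gives 1509 − 121×12.9 = -51.9 → no gain ✓.
5 of the 6 constraints hold; not an equilibrium.

5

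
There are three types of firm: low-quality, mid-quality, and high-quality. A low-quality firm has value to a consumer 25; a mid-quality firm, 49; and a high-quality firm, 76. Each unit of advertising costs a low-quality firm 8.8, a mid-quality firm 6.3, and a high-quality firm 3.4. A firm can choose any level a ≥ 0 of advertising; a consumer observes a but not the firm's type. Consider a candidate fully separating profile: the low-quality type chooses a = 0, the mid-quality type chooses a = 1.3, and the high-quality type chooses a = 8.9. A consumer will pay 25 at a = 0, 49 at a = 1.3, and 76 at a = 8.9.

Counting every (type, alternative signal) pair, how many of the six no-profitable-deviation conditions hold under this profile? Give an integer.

High-quality (own payoff 76 − 3.4×8.9 = 45.74): to a=0 gives 25 → no gain ✓; to a=1.3 gives 49 − 3.4×1.3 = 44.58 → no gain ✓.
Low-quality (own payoff 25): to a=1.3 gives 49 − 8.8×1.3 = 37.56 → profitable ✗; to a=8.9 gives 76 − 8.8×8.9 = -2.32 → no gain ✓.
Mid-quality (own payoff 49 − 6.3×1.3 = 40.81): to a=0 gives 25 → no gain ✓; to a=8.9 gives 76 − 6.3×8.9 = 19.93 → no gain ✓.
5 of the 6 constraints hold; not an equilibrium.

5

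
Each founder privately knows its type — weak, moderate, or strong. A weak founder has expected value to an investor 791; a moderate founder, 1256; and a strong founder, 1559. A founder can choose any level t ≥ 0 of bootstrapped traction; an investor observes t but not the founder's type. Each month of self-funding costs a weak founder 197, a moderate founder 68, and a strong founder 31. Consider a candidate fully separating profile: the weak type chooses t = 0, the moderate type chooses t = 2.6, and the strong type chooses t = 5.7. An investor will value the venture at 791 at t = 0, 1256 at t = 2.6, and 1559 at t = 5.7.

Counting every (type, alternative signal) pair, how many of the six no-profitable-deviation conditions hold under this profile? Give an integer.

Weak (own payoff 791): to t=2.6 gives 1256 − 197×2.6 = 743.8 → no gain ✓; to t=5.7 gives 1559 − 197×5.7 = 436.1 → no gain ✓.
Strong (own payoff 1559 − 31×5.7 = 1382.3): to t=0 gives 791 → no gain ✓; to t=2.6 gives 1256 − 31×2.6 = 1175.4 → no gain ✓.
Moderate (own payoff 1256 − 68×2.6 = 1079.2): to t=0 gives 791 → no gain ✓; to t=5.7 gives 1559 − 68×5.7 = 1171.4 → profitable ✗.
5 of the 6 constraints hold; not an equilibrium.

5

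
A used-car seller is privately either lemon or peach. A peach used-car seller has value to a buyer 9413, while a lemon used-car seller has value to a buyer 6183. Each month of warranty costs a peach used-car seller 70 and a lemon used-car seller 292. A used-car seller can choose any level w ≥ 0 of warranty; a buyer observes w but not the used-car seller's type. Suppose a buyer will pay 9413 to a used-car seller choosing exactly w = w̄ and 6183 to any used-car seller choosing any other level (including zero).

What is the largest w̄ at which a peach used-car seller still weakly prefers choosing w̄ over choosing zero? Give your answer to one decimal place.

46.1

Choosing w̄ yields the peach type 9413 − 70·w̄; choosing zero yields 6183.
The peach type is indifferent at 9413 − 70·w̄ = 6183, i.e. w̄ = (9413 − 6183) / 70 ≈ 46.1.
For any w̄ above 46.1 the peach type would rather pool at zero, so separation collapses.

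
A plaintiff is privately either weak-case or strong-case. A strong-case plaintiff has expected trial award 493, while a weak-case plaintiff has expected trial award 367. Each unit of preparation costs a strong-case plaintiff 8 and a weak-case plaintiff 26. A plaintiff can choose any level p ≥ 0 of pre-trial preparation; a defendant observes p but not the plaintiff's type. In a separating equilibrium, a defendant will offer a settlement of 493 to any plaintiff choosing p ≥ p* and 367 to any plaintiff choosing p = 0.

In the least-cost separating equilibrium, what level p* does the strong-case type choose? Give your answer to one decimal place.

4.8

A weak-case plaintiff choosing p = 0 receives 367.
Imitating at p* instead would pay 493 at cost 26·p*, netting 493 − 26·p*.
Indifference: 367 = 493 − 26·p*, so p* = (493 − 367) / 26 ≈ 4.8.
This is the weak-case type's binding incentive-compatibility constraint; any p ≥ 4.8 sustains separation on that side.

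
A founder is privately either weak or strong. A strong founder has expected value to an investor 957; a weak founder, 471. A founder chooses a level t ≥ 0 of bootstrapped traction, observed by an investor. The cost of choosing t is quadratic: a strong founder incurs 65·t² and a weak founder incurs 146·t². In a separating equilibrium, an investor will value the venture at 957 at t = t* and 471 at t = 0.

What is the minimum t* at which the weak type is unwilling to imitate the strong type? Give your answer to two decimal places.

The weak type at t = 0 receives 471; imitating at t* yields 957 − 146·t*².
Indifference: 471 = 957 − 146·t*², so t*² = (957 − 471) / 146 ≈ 3.3288.
t* = √3.3288 ≈ 1.82.

1.82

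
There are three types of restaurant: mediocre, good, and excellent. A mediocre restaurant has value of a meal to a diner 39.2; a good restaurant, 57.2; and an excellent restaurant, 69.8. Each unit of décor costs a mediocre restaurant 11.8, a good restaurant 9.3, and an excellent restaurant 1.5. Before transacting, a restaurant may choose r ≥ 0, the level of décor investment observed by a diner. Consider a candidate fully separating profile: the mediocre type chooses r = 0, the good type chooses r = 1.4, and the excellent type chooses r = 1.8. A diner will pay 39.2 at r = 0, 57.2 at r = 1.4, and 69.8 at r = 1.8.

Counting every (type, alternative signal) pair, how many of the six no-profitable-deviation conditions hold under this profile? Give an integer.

Good (own payoff 57.2 − 9.3×1.4 = 44.18): to r=0 gives 39.2 → no gain ✓; to r=1.8 gives 69.8 − 9.3×1.8 = 53.06 → profitable ✗.
Excellent (own payoff 69.8 − 1.5×1.8 = 67.1): to r=0 gives 39.2 → no gain ✓; to r=1.4 gives 57.2 − 1.5×1.4 = 55.1 → no gain ✓.
Mediocre (own payoff 39.2): to r=1.4 gives 57.2 − 11.8×1.4 = 40.68 → profitable ✗; to r=1.8 gives 69.8 − 11.8×1.8 = 48.56 → profitable ✗.
3 of the 6 constraints hold; not an equilibrium.

3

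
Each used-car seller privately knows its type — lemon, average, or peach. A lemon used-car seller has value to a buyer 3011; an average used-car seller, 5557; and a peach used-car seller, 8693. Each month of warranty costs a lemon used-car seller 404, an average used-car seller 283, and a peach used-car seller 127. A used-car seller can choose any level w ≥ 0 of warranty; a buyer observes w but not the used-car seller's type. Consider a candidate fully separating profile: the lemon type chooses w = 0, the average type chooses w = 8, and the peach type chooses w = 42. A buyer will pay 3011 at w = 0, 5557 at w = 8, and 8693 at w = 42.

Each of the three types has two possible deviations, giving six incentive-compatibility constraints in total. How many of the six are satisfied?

5

Peach (own payoff 8693 − 127×42 = 3359): to w=0 gives 3011 → no gain ✓; to w=8 gives 5557 − 127×8 = 4541 → profitable ✗.
Lemon (own payoff 3011): to w=8 gives 5557 − 404×8 = 2325 → no gain ✓; to w=42 gives 8693 − 404×42 = -8275 → no gain ✓.
Average (own payoff 5557 − 283×8 = 3293): to w=0 gives 3011 → no gain ✓; to w=42 gives 8693 − 283×42 = -3193 → no gain ✓.
5 of the 6 constraints hold; not an equilibrium.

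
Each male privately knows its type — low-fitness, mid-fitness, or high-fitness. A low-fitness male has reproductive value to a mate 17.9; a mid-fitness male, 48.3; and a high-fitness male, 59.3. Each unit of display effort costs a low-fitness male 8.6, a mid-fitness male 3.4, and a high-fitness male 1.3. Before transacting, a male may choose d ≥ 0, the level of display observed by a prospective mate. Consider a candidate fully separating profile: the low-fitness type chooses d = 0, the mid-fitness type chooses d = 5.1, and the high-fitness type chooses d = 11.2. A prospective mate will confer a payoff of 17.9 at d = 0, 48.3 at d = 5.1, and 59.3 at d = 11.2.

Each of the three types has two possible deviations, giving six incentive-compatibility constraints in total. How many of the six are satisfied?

6

Low-fitness (own payoff 17.9): to d=5.1 gives 48.3 − 8.6×5.1 = 4.44 → no gain ✓; to d=11.2 gives 59.3 − 8.6×11.2 = -37.02 → no gain ✓.
Mid-fitness (own payoff 48.3 − 3.4×5.1 = 30.96): to d=0 gives 17.9 → no gain ✓; to d=11.2 gives 59.3 − 3.4×11.2 = 21.22 → no gain ✓.
High-fitness (own payoff 59.3 − 1.3×11.2 = 44.74): to d=0 gives 17.9 → no gain ✓; to d=5.1 gives 48.3 − 1.3×5.1 = 41.67 → no gain ✓.
6 of the 6 constraints hold; this profile is a separating equilibrium.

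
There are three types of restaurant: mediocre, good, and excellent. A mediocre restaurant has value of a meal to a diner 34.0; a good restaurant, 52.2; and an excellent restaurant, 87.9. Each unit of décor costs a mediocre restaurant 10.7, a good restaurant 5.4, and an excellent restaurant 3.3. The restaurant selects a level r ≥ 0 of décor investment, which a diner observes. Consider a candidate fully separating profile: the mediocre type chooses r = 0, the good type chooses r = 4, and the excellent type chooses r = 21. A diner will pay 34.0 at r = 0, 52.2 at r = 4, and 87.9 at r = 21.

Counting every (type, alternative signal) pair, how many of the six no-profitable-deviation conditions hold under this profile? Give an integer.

3

Excellent (own payoff 87.9 − 3.3×21 = 18.6): to r=0 gives 34.0 → profitable ✗; to r=4 gives 52.2 − 3.3×4 = 39 → profitable ✗.
Mediocre (own payoff 34.0): to r=4 gives 52.2 − 10.7×4 = 9.4 → no gain ✓; to r=21 gives 87.9 − 10.7×21 = -136.8 → no gain ✓.
Good (own payoff 52.2 − 5.4×4 = 30.6): to r=0 gives 34.0 → profitable ✗; to r=21 gives 87.9 − 5.4×21 = -25.5 → no gain ✓.
3 of the 6 constraints hold; not an equilibrium.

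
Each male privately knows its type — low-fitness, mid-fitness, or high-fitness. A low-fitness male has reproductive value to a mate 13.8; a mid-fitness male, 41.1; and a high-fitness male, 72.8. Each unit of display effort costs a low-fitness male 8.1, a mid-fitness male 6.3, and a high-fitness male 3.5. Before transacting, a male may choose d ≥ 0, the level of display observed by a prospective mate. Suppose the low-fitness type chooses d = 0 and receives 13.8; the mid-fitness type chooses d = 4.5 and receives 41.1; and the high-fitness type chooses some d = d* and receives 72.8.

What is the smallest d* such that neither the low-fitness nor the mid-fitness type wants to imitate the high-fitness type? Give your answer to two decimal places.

Low-fitness type (on-path payoff 13.8) won't mimic when 13.8 ≥ 72.8 − 8.1·d*, i.e. d* ≥ 7.28.
Mid-fitness type (on-path payoff 41.1 − 6.3×4.5 = 12.75) won't mimic when 12.75 ≥ 72.8 − 6.3·d*, i.e. d* ≥ 9.53.
Both must hold, so d* = max(7.28, 9.53) = 9.53. The mid-fitness type's constraint binds.

9.53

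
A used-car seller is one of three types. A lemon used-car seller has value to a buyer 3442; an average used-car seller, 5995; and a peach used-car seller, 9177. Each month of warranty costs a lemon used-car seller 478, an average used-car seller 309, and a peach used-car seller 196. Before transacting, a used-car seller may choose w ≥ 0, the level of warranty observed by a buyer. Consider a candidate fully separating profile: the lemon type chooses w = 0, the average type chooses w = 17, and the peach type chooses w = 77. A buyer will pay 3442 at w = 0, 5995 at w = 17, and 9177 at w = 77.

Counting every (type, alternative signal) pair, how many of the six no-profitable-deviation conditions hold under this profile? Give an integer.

Peach (own payoff 9177 − 196×77 = -5915): to w=0 gives 3442 → profitable ✗; to w=17 gives 5995 − 196×17 = 2663 → profitable ✗.
Lemon (own payoff 3442): to w=17 gives 5995 − 478×17 = -2131 → no gain ✓; to w=77 gives 9177 − 478×77 = -27629 → no gain ✓.
Average (own payoff 5995 − 309×17 = 742): to w=0 gives 3442 → profitable ✗; to w=77 gives 9177 − 309×77 = -14616 → no gain ✓.
3 of the 6 constraints hold; not an equilibrium.

3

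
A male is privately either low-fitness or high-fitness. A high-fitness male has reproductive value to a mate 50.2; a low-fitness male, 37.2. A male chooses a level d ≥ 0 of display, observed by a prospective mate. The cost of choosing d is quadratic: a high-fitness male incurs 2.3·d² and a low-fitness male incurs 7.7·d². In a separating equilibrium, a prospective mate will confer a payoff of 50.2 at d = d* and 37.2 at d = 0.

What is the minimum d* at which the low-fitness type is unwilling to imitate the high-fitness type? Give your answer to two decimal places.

The low-fitness type at d = 0 receives 37.2; imitating at d* yields 50.2 − 7.7·d*².
Indifference: 37.2 = 50.2 − 7.7·d*², so d*² = (50.2 − 37.2) / 7.7 ≈ 1.6883.
d* = √1.6883 ≈ 1.30.

1.30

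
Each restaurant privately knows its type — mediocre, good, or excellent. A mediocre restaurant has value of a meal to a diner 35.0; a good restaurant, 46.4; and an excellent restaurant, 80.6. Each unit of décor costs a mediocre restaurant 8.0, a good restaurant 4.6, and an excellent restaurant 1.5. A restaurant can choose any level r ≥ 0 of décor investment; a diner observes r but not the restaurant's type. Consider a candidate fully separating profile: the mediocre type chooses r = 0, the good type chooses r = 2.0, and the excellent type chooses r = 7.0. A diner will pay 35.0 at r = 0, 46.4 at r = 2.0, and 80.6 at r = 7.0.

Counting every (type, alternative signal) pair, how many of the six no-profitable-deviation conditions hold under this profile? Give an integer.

5

Mediocre (own payoff 35.0): to r=2.0 gives 46.4 − 8.0×2.0 = 30.4 → no gain ✓; to r=7.0 gives 80.6 − 8.0×7.0 = 24.6 → no gain ✓.
Good (own payoff 46.4 − 4.6×2.0 = 37.2): to r=0 gives 35.0 → no gain ✓; to r=7.0 gives 80.6 − 4.6×7.0 = 48.4 → profitable ✗.
Excellent (own payoff 80.6 − 1.5×7.0 = 70.1): to r=0 gives 35.0 → no gain ✓; to r=2.0 gives 46.4 − 1.5×2.0 = 43.4 → no gain ✓.
5 of the 6 constraints hold; not an equilibrium.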